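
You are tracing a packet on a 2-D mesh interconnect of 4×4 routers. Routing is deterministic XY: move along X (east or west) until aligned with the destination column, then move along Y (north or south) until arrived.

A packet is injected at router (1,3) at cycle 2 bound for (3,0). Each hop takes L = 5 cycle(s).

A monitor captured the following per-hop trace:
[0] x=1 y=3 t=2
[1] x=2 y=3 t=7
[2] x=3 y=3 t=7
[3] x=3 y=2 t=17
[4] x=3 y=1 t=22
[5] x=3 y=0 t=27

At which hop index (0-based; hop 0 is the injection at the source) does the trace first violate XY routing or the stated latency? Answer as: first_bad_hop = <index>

  1: Δx=+1 Δy=+0 Δt=5 [ok]
  2: Δx=+1 Δy=+0 Δt=0 [BAD: Δcyc=0≠L]

first_bad_hop = 2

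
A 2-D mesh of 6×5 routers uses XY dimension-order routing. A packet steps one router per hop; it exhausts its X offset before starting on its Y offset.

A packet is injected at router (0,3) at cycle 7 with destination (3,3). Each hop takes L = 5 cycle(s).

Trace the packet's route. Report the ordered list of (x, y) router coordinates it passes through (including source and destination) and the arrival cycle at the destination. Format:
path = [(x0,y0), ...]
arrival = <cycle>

path = [(0,3), (1,3), (2,3), (3,3)]
arrival = 22

[0] x=0 y=3 t=7
[1] x=1 y=3 t=12 →E
[2] x=2 y=3 t=17 →E
[3] x=3 y=3 t=22 →E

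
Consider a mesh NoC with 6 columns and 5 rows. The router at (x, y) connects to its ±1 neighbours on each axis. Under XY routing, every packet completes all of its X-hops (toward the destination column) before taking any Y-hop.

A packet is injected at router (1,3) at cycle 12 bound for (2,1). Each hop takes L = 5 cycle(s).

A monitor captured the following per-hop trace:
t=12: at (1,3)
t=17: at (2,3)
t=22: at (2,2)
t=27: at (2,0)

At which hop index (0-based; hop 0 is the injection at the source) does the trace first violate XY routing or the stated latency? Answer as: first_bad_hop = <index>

hop 1: step (+1,+0), +5 cyc — ok
hop 2: step (+0,-1), +5 cyc — ok
hop 3: step (+0,-2), +5 cyc — BAD: non-unit step

first_bad_hop = 3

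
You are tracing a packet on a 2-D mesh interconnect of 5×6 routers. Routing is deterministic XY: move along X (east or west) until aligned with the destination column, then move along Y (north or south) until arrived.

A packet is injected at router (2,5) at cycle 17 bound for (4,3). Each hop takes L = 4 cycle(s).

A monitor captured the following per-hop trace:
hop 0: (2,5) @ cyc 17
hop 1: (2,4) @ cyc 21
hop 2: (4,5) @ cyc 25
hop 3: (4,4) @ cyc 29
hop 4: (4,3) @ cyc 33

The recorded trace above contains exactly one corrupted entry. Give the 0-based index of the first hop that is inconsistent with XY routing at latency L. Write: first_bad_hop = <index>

first_bad_hop = 1

check 1→ d=(0,-1) cyc+4: BAD: Y-move but x=2≠4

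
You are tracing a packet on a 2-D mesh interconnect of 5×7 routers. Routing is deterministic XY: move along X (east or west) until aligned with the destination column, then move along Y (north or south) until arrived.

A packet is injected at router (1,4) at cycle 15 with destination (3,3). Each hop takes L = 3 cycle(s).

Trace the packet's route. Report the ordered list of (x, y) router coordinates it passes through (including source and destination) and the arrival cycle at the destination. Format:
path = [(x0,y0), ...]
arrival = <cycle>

[0] x=1 y=4 t=15
[1] x=2 y=4 t=18 →E
[2] x=3 y=4 t=21 →E
[3] x=3 y=3 t=24 →S

path = [(1,4), (2,4), (3,4), (3,3)]
arrival = 24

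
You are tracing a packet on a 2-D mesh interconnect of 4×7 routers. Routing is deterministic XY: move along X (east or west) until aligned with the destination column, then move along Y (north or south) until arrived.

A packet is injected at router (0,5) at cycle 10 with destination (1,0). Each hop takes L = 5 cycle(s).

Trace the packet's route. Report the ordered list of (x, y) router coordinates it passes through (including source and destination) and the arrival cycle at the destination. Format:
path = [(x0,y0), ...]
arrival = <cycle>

[0] x=0 y=5 t=10
[1] x=1 y=5 t=15 →E
[2] x=1 y=4 t=20 →S
[3] x=1 y=3 t=25 →S
[4] x=1 y=2 t=30 →S
[5] x=1 y=1 t=35 →S
[6] x=1 y=0 t=40 →S

path = [(0,5), (1,5), (1,4), (1,3), (1,2), (1,1), (1,0)]
arrival = 40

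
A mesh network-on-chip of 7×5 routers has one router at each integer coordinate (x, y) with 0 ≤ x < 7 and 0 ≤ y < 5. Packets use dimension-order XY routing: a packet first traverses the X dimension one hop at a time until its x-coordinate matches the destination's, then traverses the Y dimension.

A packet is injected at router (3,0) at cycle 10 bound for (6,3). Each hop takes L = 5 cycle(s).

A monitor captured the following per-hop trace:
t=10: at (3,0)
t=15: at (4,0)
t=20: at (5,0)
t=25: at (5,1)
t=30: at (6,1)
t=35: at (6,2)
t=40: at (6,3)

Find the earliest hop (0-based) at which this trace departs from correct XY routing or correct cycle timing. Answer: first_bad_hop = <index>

first_bad_hop = 3

check 1→ d=(1,0) cyc+5: ok
check 2→ d=(1,0) cyc+5: ok
check 3→ d=(0,1) cyc+5: BAD: Y-move but x=5≠6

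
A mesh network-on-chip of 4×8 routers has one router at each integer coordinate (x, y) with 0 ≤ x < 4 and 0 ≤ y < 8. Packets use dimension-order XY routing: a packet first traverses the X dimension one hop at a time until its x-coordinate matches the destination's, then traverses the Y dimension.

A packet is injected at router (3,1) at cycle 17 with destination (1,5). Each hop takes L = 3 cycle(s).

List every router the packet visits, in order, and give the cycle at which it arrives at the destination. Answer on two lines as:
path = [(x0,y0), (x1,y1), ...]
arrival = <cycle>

  0. router=(3,1) cycle=17 (inject)
  1. router=(2,1) cycle=20 dir=W
  2. router=(1,1) cycle=23 dir=W
  3. router=(1,2) cycle=26 dir=N
  4. router=(1,3) cycle=29 dir=N
  5. router=(1,4) cycle=32 dir=N
  6. router=(1,5) cycle=35 dir=N

path = [(3,1), (2,1), (1,1), (1,2), (1,3), (1,4), (1,5)]
arrival = 35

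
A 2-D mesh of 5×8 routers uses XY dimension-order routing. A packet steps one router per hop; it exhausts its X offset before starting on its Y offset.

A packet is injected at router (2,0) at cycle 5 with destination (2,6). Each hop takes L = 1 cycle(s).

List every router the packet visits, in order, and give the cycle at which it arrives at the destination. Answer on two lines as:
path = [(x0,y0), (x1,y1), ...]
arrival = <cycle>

path = [(2,0), (2,1), (2,2), (2,3), (2,4), (2,5), (2,6)]
arrival = 11

[0] x=2 y=0 t=5
[1] x=2 y=1 t=6 →N
[2] x=2 y=2 t=7 →N
[3] x=2 y=3 t=8 →N
[4] x=2 y=4 t=9 →N
[5] x=2 y=5 t=10 →N
[6] x=2 y=6 t=11 →N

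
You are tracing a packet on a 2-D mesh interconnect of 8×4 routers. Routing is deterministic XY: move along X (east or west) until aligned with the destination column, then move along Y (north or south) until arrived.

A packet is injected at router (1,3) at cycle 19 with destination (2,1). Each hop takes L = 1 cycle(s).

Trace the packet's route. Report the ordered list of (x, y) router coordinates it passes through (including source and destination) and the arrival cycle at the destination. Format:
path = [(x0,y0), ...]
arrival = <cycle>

path = [(1,3), (2,3), (2,2), (2,1)]
arrival = 22

hop 0: (1,3) @ cyc 19
hop 1: (2,3) @ cyc 20  [E]
hop 2: (2,2) @ cyc 21  [S]
hop 3: (2,1) @ cyc 22  [S]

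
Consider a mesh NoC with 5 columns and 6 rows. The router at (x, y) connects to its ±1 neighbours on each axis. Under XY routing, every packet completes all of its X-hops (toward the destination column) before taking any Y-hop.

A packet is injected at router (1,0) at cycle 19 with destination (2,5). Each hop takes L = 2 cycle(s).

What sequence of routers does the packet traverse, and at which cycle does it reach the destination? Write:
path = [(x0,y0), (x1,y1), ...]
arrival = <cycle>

src (1,0)  cyc=19
E→(2,0)  cyc=21
N→(2,1)  cyc=23
N→(2,2)  cyc=25
N→(2,3)  cyc=27
N→(2,4)  cyc=29
N→(2,5)  cyc=31

path = [(1,0), (2,0), (2,1), (2,2), (2,3), (2,4), (2,5)]
arrival = 31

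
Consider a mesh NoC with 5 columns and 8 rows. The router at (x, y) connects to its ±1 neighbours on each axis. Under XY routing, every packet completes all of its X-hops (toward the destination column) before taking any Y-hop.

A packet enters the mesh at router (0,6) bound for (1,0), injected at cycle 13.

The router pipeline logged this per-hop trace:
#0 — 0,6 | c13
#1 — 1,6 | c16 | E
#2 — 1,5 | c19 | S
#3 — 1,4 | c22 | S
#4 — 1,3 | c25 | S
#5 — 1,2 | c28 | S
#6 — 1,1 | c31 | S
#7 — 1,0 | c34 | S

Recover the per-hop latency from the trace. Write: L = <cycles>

From hop 0 (13) to hop 1 (16): +3 cycles.
Each hop adds L, hence L = 3.

L = 3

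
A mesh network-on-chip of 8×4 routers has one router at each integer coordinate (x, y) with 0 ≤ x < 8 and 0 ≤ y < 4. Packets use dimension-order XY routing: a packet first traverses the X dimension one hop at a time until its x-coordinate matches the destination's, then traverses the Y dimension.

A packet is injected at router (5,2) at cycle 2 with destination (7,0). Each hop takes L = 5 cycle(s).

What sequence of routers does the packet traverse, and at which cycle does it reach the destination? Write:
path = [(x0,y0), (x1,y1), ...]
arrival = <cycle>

path = [(5,2), (6,2), (7,2), (7,1), (7,0)]
arrival = 22

t=2: at (5,2)
t=7: at (6,2) after E
t=12: at (7,2) after E
t=17: at (7,1) after S
t=22: at (7,0) after S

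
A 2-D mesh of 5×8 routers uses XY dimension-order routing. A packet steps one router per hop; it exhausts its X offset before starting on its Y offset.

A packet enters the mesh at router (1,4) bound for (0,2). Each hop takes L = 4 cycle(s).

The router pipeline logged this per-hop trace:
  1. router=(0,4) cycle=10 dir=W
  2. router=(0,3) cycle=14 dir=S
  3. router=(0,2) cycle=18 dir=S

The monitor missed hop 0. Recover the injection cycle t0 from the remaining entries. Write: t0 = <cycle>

cyc[1] = 10 and cyc[k] = t0 + k·L for every k.
Therefore t0 = 10 − L = 6.

t0 = 6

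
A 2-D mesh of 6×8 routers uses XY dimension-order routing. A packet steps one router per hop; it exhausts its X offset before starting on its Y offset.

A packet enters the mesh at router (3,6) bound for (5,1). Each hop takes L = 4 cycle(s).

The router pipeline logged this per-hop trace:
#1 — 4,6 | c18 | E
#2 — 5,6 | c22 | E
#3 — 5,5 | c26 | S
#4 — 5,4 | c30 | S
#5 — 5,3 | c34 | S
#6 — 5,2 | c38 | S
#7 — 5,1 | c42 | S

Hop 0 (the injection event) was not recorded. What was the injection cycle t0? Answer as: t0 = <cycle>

t0 = 14

The first recorded entry is hop 1 at cycle 18.
t0 = cyc[1] − L = 18 − 4 = 14.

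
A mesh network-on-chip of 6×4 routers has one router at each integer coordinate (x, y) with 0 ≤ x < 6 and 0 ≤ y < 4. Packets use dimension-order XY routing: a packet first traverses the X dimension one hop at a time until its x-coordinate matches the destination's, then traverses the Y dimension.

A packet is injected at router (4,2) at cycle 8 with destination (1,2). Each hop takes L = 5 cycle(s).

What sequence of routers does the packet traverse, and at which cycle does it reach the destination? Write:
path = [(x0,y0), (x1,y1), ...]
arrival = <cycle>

path = [(4,2), (3,2), (2,2), (1,2)]
arrival = 23

src (4,2)  cyc=8
W→(3,2)  cyc=13
W→(2,2)  cyc=18
W→(1,2)  cyc=23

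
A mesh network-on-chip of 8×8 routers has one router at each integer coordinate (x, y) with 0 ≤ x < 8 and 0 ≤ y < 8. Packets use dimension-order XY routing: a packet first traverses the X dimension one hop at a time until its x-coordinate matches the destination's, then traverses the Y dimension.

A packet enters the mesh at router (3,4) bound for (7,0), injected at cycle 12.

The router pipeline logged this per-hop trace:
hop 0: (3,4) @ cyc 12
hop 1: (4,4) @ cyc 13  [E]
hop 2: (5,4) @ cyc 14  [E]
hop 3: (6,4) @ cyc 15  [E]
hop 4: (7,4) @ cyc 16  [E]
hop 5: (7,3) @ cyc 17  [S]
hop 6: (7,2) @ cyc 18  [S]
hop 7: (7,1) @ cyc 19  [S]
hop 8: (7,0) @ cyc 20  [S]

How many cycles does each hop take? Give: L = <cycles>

L = 1

Δcyc across hop 0→1: 13 − 12 = 1.
Each hop adds L, hence L = 1.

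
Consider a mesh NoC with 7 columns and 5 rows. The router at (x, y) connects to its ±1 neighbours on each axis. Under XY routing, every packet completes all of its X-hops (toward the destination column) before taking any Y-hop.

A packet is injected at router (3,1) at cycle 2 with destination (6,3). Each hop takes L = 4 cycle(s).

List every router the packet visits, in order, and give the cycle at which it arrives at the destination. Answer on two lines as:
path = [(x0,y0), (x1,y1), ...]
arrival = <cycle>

hop 0: (3,1) @ cyc 2
hop 1: (4,1) @ cyc 6  [E]
hop 2: (5,1) @ cyc 10  [E]
hop 3: (6,1) @ cyc 14  [E]
hop 4: (6,2) @ cyc 18  [N]
hop 5: (6,3) @ cyc 22  [N]

path = [(3,1), (4,1), (5,1), (6,1), (6,2), (6,3)]
arrival = 22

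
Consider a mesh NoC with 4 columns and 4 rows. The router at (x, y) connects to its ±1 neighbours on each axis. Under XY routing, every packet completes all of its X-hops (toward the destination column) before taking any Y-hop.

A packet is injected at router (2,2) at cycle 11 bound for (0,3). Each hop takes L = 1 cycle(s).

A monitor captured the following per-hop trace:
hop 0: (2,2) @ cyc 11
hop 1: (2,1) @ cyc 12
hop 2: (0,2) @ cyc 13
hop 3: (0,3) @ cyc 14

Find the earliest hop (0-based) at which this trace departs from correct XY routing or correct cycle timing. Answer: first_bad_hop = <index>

[1] (+0,-1) / 1c ⇒ BAD: Y-move but x=2≠0

first_bad_hop = 1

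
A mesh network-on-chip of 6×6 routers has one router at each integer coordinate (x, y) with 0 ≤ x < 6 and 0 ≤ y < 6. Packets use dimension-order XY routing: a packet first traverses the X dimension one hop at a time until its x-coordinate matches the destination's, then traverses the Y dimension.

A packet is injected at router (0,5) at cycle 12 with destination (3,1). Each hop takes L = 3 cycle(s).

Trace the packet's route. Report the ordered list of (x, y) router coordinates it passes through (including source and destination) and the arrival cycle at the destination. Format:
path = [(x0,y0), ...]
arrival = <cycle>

hop 0: (0,5) @ cyc 12
hop 1: (1,5) @ cyc 15  [E]
hop 2: (2,5) @ cyc 18  [E]
hop 3: (3,5) @ cyc 21  [E]
hop 4: (3,4) @ cyc 24  [S]
hop 5: (3,3) @ cyc 27  [S]
hop 6: (3,2) @ cyc 30  [S]
hop 7: (3,1) @ cyc 33  [S]

path = [(0,5), (1,5), (2,5), (3,5), (3,4), (3,3), (3,2), (3,1)]
arrival = 33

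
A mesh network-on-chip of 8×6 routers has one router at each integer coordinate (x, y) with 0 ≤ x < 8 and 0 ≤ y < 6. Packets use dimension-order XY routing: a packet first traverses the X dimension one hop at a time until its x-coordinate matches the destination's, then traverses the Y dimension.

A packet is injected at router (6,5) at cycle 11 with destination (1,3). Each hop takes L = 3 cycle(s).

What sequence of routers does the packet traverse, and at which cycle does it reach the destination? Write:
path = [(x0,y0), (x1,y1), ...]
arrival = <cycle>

path = [(6,5), (5,5), (4,5), (3,5), (2,5), (1,5), (1,4), (1,3)]
arrival = 32

hop 0: (6,5) @ cyc 11
hop 1: (5,5) @ cyc 14  [W]
hop 2: (4,5) @ cyc 17  [W]
hop 3: (3,5) @ cyc 20  [W]
hop 4: (2,5) @ cyc 23  [W]
hop 5: (1,5) @ cyc 26  [W]
hop 6: (1,4) @ cyc 29  [S]
hop 7: (1,3) @ cyc 32  [S]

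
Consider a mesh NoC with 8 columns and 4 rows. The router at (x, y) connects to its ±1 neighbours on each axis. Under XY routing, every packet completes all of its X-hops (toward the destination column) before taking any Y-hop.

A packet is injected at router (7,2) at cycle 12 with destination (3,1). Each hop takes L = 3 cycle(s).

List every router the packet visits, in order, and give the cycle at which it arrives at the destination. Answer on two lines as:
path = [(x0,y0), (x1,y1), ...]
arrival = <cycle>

path = [(7,2), (6,2), (5,2), (4,2), (3,2), (3,1)]
arrival = 27

[0] x=7 y=2 t=12
[1] x=6 y=2 t=15 →W
[2] x=5 y=2 t=18 →W
[3] x=4 y=2 t=21 →W
[4] x=3 y=2 t=24 →W
[5] x=3 y=1 t=27 →S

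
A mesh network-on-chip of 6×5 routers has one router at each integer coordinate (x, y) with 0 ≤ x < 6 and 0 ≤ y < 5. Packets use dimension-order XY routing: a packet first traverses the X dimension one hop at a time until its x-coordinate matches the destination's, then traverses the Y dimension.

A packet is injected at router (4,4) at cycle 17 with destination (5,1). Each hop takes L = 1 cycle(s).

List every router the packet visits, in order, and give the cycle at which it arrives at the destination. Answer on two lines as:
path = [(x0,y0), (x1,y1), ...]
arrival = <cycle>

#0 — 4,4 | c17
#1 — 5,4 | c18 | E
#2 — 5,3 | c19 | S
#3 — 5,2 | c20 | S
#4 — 5,1 | c21 | S

path = [(4,4), (5,4), (5,3), (5,2), (5,1)]
arrival = 21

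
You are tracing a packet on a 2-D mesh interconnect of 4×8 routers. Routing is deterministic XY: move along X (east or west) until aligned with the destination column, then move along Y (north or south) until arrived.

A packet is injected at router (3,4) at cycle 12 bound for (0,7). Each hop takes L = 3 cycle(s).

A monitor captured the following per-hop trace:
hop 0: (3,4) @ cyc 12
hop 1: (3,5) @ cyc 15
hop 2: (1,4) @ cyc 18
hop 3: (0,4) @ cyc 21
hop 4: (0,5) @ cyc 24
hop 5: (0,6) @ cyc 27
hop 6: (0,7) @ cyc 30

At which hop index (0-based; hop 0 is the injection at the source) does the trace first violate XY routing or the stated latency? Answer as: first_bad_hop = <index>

check 1→ d=(0,1) cyc+3: BAD: Y-move but x=3≠0

first_bad_hop = 1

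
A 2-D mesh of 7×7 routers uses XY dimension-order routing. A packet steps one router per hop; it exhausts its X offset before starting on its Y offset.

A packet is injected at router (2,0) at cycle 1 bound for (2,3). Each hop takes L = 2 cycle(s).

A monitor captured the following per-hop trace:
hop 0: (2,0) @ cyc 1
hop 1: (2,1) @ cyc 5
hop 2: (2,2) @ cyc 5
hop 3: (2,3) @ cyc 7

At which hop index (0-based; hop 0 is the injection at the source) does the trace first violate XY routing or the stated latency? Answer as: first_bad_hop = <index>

first_bad_hop = 1

[1] (+0,+1) / 4c ⇒ BAD: Δcyc=4≠L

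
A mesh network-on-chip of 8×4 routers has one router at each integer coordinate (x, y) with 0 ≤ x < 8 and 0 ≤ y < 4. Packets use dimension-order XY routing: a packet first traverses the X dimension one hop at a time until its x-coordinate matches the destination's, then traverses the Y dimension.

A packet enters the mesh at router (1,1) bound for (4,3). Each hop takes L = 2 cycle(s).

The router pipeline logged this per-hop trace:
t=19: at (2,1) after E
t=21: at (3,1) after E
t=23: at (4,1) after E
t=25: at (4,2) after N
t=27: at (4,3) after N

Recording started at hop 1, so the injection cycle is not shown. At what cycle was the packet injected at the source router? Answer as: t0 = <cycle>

At hop 1 the cycle is 19; in general cyc_k = t0 + kL.
t0 = cyc[1] − L = 19 − 2 = 17.

t0 = 17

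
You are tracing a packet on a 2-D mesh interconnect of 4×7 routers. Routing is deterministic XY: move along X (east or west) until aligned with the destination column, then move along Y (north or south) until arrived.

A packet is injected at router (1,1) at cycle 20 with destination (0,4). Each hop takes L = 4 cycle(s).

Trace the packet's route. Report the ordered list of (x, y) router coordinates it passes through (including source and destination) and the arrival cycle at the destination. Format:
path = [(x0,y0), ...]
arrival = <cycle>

path = [(1,1), (0,1), (0,2), (0,3), (0,4)]
arrival = 36

[0] x=1 y=1 t=20
[1] x=0 y=1 t=24 →W
[2] x=0 y=2 t=28 →N
[3] x=0 y=3 t=32 →N
[4] x=0 y=4 t=36 →N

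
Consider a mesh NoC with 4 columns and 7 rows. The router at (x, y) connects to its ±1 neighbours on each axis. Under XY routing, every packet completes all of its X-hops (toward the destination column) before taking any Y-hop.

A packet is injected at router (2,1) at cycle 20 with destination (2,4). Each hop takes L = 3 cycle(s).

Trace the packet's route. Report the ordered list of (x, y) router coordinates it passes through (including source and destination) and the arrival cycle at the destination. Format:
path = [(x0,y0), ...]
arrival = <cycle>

path = [(2,1), (2,2), (2,3), (2,4)]
arrival = 29

hop 0: (2,1) @ cyc 20
hop 1: (2,2) @ cyc 23  [N]
hop 2: (2,3) @ cyc 26  [N]
hop 3: (2,4) @ cyc 29  [N]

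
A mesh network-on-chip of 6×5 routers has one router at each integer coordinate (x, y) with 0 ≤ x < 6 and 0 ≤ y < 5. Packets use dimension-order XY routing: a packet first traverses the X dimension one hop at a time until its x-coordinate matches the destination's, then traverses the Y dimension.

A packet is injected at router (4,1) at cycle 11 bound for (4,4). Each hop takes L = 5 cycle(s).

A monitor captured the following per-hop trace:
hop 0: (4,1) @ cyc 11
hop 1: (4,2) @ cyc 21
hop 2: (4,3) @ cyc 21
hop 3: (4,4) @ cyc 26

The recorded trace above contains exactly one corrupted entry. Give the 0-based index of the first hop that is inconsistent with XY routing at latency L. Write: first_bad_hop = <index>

first_bad_hop = 1

  1: Δx=+0 Δy=+1 Δt=10 [BAD: Δcyc=10≠L]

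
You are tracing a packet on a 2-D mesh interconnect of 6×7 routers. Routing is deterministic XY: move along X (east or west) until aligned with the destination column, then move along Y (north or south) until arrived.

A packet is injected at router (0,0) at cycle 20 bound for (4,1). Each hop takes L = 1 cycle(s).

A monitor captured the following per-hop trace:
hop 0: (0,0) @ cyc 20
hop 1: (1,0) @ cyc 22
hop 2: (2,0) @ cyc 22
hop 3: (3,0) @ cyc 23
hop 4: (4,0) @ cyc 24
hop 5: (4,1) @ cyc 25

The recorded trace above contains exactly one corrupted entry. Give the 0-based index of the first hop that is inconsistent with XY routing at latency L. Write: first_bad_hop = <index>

  1: Δx=+1 Δy=+0 Δt=2 [BAD: Δcyc=2≠L]

first_bad_hop = 1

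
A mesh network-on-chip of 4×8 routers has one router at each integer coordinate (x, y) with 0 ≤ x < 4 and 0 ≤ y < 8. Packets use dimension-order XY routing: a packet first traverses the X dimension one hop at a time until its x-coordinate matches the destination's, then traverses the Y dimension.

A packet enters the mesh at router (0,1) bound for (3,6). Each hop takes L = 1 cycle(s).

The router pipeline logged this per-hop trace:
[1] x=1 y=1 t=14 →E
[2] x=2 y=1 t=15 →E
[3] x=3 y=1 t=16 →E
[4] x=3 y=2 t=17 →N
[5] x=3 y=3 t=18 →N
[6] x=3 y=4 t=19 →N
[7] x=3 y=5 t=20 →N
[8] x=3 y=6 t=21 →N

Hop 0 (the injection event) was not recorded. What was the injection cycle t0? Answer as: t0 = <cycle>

t0 = 13

The first recorded entry is hop 1 at cycle 14.
Therefore t0 = 14 − L = 13.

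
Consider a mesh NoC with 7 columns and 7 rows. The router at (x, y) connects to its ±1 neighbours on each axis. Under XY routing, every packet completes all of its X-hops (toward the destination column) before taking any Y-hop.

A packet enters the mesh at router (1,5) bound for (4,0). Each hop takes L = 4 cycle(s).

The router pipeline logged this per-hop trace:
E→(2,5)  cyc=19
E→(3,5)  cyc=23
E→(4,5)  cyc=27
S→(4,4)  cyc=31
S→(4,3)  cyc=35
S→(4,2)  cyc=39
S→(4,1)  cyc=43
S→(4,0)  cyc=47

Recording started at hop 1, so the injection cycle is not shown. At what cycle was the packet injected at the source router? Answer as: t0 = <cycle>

t0 = 15

The first recorded entry is hop 1 at cycle 19.
Subtract one hop: t0 = 19 − 4 = 15.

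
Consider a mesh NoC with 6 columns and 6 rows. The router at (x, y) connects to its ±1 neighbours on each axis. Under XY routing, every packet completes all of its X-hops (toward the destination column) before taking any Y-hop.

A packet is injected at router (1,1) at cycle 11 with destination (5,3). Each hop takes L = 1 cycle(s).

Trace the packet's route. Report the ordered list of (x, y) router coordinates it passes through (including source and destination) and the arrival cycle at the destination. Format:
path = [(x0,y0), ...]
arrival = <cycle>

path = [(1,1), (2,1), (3,1), (4,1), (5,1), (5,2), (5,3)]
arrival = 17

  0. router=(1,1) cycle=11 (inject)
  1. router=(2,1) cycle=12 dir=E
  2. router=(3,1) cycle=13 dir=E
  3. router=(4,1) cycle=14 dir=E
  4. router=(5,1) cycle=15 dir=E
  5. router=(5,2) cycle=16 dir=N
  6. router=(5,3) cycle=17 dir=N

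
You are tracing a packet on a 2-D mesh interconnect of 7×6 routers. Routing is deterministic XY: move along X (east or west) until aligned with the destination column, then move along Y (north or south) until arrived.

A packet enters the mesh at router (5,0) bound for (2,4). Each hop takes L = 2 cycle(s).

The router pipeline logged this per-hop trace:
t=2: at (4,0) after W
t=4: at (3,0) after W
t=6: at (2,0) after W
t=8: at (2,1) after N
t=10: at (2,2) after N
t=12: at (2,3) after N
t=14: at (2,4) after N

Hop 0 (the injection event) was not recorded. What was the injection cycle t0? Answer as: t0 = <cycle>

cyc[1] = 2 and cyc[k] = t0 + k·L for every k.
Subtract one hop: t0 = 2 − 2 = 0.

t0 = 0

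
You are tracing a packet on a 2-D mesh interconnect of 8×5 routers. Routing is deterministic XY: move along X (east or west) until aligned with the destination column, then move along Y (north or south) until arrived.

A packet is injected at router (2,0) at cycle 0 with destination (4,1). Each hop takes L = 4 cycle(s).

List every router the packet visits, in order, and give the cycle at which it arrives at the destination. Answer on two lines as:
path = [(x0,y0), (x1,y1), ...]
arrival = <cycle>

path = [(2,0), (3,0), (4,0), (4,1)]
arrival = 12

[0] x=2 y=0 t=0
[1] x=3 y=0 t=4 →E
[2] x=4 y=0 t=8 →E
[3] x=4 y=1 t=12 →N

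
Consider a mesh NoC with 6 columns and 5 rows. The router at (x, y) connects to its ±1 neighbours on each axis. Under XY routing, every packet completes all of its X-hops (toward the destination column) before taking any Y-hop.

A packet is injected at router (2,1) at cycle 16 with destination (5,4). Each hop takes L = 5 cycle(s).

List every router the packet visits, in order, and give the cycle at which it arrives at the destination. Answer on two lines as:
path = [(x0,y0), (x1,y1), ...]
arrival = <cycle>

  0. router=(2,1) cycle=16 (inject)
  1. router=(3,1) cycle=21 dir=E
  2. router=(4,1) cycle=26 dir=E
  3. router=(5,1) cycle=31 dir=E
  4. router=(5,2) cycle=36 dir=N
  5. router=(5,3) cycle=41 dir=N
  6. router=(5,4) cycle=46 dir=N

path = [(2,1), (3,1), (4,1), (5,1), (5,2), (5,3), (5,4)]
arrival = 46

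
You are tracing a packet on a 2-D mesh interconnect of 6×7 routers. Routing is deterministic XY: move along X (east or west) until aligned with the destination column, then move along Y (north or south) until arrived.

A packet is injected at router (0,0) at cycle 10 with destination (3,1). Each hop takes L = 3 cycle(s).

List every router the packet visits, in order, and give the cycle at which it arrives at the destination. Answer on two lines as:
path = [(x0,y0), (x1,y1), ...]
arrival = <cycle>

t=10: at (0,0)
t=13: at (1,0) after E
t=16: at (2,0) after E
t=19: at (3,0) after E
t=22: at (3,1) after N

path = [(0,0), (1,0), (2,0), (3,0), (3,1)]
arrival = 22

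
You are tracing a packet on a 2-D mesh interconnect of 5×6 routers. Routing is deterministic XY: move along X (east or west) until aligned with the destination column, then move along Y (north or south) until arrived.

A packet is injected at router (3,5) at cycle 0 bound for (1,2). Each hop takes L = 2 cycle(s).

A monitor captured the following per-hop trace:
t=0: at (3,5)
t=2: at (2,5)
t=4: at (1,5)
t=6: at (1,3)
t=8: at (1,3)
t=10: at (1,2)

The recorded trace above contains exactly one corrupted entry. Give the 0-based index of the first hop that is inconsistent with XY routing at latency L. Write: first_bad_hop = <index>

first_bad_hop = 3

check 1→ d=(-1,0) cyc+2: ok
check 2→ d=(-1,0) cyc+2: ok
check 3→ d=(0,-2) cyc+2: BAD: non-unit step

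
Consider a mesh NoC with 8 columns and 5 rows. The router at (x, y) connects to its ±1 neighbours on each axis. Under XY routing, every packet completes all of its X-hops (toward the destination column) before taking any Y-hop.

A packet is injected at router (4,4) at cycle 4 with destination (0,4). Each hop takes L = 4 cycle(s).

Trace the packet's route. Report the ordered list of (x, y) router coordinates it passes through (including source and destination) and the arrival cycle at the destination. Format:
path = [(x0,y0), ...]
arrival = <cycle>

path = [(4,4), (3,4), (2,4), (1,4), (0,4)]
arrival = 20

#0 — 4,4 | c4
#1 — 3,4 | c8 | W
#2 — 2,4 | c12 | W
#3 — 1,4 | c16 | W
#4 — 0,4 | c20 | W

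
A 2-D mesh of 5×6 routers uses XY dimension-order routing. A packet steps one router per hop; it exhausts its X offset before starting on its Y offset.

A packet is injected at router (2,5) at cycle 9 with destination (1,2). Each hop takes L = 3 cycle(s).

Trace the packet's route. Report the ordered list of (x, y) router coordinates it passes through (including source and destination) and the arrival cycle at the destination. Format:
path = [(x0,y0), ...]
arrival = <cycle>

path = [(2,5), (1,5), (1,4), (1,3), (1,2)]
arrival = 21

src (2,5)  cyc=9
W→(1,5)  cyc=12
S→(1,4)  cyc=15
S→(1,3)  cyc=18
S→(1,2)  cyc=21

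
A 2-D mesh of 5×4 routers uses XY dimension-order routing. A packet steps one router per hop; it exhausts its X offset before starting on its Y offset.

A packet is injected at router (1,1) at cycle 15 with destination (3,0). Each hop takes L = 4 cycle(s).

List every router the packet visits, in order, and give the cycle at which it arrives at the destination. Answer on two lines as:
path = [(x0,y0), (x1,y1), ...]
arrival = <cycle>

hop 0: (1,1) @ cyc 15
hop 1: (2,1) @ cyc 19  [E]
hop 2: (3,1) @ cyc 23  [E]
hop 3: (3,0) @ cyc 27  [S]

path = [(1,1), (2,1), (3,1), (3,0)]
arrival = 27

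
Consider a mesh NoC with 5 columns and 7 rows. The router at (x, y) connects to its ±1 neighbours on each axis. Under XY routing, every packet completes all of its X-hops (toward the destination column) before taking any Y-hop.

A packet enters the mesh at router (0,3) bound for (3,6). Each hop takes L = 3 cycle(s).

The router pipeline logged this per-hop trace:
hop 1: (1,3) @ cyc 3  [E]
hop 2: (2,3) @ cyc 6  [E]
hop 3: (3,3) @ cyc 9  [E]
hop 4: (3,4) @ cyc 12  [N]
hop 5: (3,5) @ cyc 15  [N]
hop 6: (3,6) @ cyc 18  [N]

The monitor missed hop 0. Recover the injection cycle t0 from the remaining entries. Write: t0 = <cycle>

t0 = 0

The first recorded entry is hop 1 at cycle 3.
t0 = cyc[1] − L = 3 − 3 = 0.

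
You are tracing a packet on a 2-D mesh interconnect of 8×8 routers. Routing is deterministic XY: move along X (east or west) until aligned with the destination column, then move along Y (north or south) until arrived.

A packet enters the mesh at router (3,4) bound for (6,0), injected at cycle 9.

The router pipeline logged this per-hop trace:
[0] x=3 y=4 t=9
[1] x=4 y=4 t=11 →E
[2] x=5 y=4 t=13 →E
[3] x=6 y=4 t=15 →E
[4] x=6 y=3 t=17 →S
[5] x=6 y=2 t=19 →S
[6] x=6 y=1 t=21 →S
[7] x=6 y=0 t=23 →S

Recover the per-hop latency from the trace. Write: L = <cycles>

L = 2

From hop 0 (9) to hop 1 (11): +2 cycles.
Each hop adds L, hence L = 2.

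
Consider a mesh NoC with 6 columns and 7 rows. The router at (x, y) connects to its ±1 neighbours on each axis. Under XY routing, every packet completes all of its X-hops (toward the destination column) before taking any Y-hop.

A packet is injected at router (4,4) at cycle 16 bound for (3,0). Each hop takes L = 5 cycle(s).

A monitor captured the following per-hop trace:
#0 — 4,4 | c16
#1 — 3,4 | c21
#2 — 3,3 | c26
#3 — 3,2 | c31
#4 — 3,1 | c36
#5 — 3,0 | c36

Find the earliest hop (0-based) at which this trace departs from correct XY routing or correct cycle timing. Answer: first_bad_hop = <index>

first_bad_hop = 5

  1: Δx=-1 Δy=+0 Δt=5 [ok]
  2: Δx=+0 Δy=-1 Δt=5 [ok]
  3: Δx=+0 Δy=-1 Δt=5 [ok]
  4: Δx=+0 Δy=-1 Δt=5 [ok]
  5: Δx=+0 Δy=-1 Δt=0 [BAD: Δcyc=0≠L]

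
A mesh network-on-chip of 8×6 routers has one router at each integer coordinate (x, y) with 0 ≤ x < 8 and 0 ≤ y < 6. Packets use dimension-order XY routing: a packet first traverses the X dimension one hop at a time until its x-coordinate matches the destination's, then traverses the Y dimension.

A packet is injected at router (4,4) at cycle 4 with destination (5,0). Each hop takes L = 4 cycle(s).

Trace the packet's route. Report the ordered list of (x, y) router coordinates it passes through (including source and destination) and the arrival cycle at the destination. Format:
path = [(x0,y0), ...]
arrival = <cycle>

  0. router=(4,4) cycle=4 (inject)
  1. router=(5,4) cycle=8 dir=E
  2. router=(5,3) cycle=12 dir=S
  3. router=(5,2) cycle=16 dir=S
  4. router=(5,1) cycle=20 dir=S
  5. router=(5,0) cycle=24 dir=S

path = [(4,4), (5,4), (5,3), (5,2), (5,1), (5,0)]
arrival = 24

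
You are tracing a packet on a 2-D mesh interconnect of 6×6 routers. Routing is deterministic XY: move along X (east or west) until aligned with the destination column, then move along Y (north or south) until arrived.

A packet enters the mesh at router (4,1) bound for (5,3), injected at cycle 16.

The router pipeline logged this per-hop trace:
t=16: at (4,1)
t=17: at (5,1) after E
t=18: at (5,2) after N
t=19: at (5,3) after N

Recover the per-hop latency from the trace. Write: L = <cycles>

From hop 0 (16) to hop 1 (17): +1 cycles.
Per-hop latency L = Δcyc = 1.

L = 1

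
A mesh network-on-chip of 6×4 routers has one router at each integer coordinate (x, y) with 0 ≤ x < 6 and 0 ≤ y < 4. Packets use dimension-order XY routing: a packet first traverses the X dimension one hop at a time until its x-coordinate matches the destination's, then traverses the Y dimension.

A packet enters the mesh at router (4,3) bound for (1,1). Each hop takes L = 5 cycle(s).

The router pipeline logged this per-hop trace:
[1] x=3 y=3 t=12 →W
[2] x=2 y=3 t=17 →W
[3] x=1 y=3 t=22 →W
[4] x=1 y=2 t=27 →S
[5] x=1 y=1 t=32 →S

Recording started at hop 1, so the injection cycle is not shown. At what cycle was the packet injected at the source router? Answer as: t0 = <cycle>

t0 = 7

The first recorded entry is hop 1 at cycle 12.
t0 = cyc[1] − L = 12 − 5 = 7.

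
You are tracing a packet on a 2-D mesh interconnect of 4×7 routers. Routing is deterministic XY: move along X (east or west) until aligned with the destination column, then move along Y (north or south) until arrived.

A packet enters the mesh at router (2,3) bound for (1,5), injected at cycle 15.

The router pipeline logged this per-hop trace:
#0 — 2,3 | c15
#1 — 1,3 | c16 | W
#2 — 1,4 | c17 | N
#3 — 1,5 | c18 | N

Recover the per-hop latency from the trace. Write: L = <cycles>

From hop 0 (15) to hop 1 (16): +1 cycles.
Per-hop latency L = Δcyc = 1.

L = 1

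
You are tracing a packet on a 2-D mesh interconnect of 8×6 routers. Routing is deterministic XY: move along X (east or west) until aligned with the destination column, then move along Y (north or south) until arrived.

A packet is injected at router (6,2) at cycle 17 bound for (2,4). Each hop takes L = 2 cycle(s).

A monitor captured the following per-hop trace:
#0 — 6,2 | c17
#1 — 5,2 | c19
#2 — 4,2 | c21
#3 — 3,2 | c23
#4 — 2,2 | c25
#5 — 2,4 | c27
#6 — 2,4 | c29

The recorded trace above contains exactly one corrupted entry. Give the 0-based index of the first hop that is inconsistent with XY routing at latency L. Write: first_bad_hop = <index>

[1] (-1,+0) / 2c ⇒ ok
[2] (-1,+0) / 2c ⇒ ok
[3] (-1,+0) / 2c ⇒ ok
[4] (-1,+0) / 2c ⇒ ok
[5] (+0,+2) / 2c ⇒ BAD: non-unit step

first_bad_hop = 5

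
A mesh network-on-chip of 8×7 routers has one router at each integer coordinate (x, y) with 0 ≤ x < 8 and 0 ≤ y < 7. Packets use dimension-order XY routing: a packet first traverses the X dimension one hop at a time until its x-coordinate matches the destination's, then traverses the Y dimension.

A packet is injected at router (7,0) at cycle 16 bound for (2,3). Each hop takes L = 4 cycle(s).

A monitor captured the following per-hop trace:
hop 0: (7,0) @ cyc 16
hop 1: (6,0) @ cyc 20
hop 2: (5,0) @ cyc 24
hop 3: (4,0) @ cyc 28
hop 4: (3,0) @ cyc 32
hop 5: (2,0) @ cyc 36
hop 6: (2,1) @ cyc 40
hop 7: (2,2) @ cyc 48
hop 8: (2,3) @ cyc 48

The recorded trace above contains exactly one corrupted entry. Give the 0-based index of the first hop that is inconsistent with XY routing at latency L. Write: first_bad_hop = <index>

first_bad_hop = 7

  1: Δx=-1 Δy=+0 Δt=4 [ok]
  2: Δx=-1 Δy=+0 Δt=4 [ok]
  3: Δx=-1 Δy=+0 Δt=4 [ok]
  4: Δx=-1 Δy=+0 Δt=4 [ok]
  5: Δx=-1 Δy=+0 Δt=4 [ok]
  6: Δx=+0 Δy=+1 Δt=4 [ok]
  7: Δx=+0 Δy=+1 Δt=8 [BAD: Δcyc=8≠L]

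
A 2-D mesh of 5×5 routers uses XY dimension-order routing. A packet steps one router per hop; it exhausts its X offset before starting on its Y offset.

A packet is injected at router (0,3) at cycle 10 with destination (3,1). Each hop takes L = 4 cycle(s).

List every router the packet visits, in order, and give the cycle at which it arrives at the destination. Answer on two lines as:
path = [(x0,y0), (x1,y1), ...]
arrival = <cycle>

src (0,3)  cyc=10
E→(1,3)  cyc=14
E→(2,3)  cyc=18
E→(3,3)  cyc=22
S→(3,2)  cyc=26
S→(3,1)  cyc=30

path = [(0,3), (1,3), (2,3), (3,3), (3,2), (3,1)]
arrival = 30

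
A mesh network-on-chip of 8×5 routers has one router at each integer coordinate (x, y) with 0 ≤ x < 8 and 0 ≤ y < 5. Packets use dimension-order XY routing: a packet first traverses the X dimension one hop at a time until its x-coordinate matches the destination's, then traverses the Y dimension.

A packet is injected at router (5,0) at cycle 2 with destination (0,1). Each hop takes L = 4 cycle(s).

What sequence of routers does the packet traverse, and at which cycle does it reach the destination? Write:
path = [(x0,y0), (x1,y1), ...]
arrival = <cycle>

path = [(5,0), (4,0), (3,0), (2,0), (1,0), (0,0), (0,1)]
arrival = 26

[0] x=5 y=0 t=2
[1] x=4 y=0 t=6 →W
[2] x=3 y=0 t=10 →W
[3] x=2 y=0 t=14 →W
[4] x=1 y=0 t=18 →W
[5] x=0 y=0 t=22 →W
[6] x=0 y=1 t=26 →N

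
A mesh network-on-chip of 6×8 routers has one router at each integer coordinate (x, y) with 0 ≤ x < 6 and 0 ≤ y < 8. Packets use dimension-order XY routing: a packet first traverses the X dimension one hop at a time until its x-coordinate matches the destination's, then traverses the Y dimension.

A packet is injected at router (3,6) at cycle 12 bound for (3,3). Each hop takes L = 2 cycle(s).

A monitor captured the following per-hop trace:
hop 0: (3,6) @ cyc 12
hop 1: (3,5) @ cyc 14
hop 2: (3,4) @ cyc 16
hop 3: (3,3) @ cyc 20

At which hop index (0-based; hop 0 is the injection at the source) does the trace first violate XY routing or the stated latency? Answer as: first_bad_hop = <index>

first_bad_hop = 3

hop 1: step (+0,-1), +2 cyc — ok
hop 2: step (+0,-1), +2 cyc — ok
hop 3: step (+0,-1), +4 cyc — BAD: Δcyc=4≠L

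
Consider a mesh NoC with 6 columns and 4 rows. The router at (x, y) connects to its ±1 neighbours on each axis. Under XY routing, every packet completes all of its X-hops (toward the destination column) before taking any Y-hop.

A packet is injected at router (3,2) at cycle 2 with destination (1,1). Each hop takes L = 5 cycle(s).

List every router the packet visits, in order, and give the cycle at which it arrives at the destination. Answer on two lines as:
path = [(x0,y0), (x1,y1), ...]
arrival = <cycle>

path = [(3,2), (2,2), (1,2), (1,1)]
arrival = 17

#0 — 3,2 | c2
#1 — 2,2 | c7 | W
#2 — 1,2 | c12 | W
#3 — 1,1 | c17 | S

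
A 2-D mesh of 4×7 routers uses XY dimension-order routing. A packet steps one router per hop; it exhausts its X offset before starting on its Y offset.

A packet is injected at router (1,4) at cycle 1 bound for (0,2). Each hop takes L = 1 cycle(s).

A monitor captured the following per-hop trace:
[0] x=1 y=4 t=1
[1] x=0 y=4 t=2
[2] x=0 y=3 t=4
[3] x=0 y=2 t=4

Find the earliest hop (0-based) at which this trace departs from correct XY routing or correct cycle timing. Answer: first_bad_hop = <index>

first_bad_hop = 2

check 1→ d=(-1,0) cyc+1: ok
check 2→ d=(0,-1) cyc+2: BAD: Δcyc=2≠L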